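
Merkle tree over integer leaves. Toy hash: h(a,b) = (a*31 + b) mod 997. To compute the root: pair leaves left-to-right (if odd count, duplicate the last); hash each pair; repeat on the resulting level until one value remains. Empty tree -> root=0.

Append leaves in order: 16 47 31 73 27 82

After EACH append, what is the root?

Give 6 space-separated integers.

After append 16 (leaves=[16]):
  L0: [16]
  root=16
After append 47 (leaves=[16, 47]):
  L0: [16, 47]
  L1: h(16,47)=(16*31+47)%997=543 -> [543]
  root=543
After append 31 (leaves=[16, 47, 31]):
  L0: [16, 47, 31]
  L1: h(16,47)=(16*31+47)%997=543 h(31,31)=(31*31+31)%997=992 -> [543, 992]
  L2: h(543,992)=(543*31+992)%997=876 -> [876]
  root=876
After append 73 (leaves=[16, 47, 31, 73]):
  L0: [16, 47, 31, 73]
  L1: h(16,47)=(16*31+47)%997=543 h(31,73)=(31*31+73)%997=37 -> [543, 37]
  L2: h(543,37)=(543*31+37)%997=918 -> [918]
  root=918
After append 27 (leaves=[16, 47, 31, 73, 27]):
  L0: [16, 47, 31, 73, 27]
  L1: h(16,47)=(16*31+47)%997=543 h(31,73)=(31*31+73)%997=37 h(27,27)=(27*31+27)%997=864 -> [543, 37, 864]
  L2: h(543,37)=(543*31+37)%997=918 h(864,864)=(864*31+864)%997=729 -> [918, 729]
  L3: h(918,729)=(918*31+729)%997=274 -> [274]
  root=274
After append 82 (leaves=[16, 47, 31, 73, 27, 82]):
  L0: [16, 47, 31, 73, 27, 82]
  L1: h(16,47)=(16*31+47)%997=543 h(31,73)=(31*31+73)%997=37 h(27,82)=(27*31+82)%997=919 -> [543, 37, 919]
  L2: h(543,37)=(543*31+37)%997=918 h(919,919)=(919*31+919)%997=495 -> [918, 495]
  L3: h(918,495)=(918*31+495)%997=40 -> [40]
  root=40

Answer: 16 543 876 918 274 40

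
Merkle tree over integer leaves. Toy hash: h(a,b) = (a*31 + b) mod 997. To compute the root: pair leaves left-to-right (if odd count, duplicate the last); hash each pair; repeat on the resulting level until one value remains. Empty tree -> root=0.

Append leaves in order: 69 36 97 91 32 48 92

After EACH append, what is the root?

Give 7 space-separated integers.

After append 69 (leaves=[69]):
  L0: [69]
  root=69
After append 36 (leaves=[69, 36]):
  L0: [69, 36]
  L1: h(69,36)=(69*31+36)%997=181 -> [181]
  root=181
After append 97 (leaves=[69, 36, 97]):
  L0: [69, 36, 97]
  L1: h(69,36)=(69*31+36)%997=181 h(97,97)=(97*31+97)%997=113 -> [181, 113]
  L2: h(181,113)=(181*31+113)%997=739 -> [739]
  root=739
After append 91 (leaves=[69, 36, 97, 91]):
  L0: [69, 36, 97, 91]
  L1: h(69,36)=(69*31+36)%997=181 h(97,91)=(97*31+91)%997=107 -> [181, 107]
  L2: h(181,107)=(181*31+107)%997=733 -> [733]
  root=733
After append 32 (leaves=[69, 36, 97, 91, 32]):
  L0: [69, 36, 97, 91, 32]
  L1: h(69,36)=(69*31+36)%997=181 h(97,91)=(97*31+91)%997=107 h(32,32)=(32*31+32)%997=27 -> [181, 107, 27]
  L2: h(181,107)=(181*31+107)%997=733 h(27,27)=(27*31+27)%997=864 -> [733, 864]
  L3: h(733,864)=(733*31+864)%997=656 -> [656]
  root=656
After append 48 (leaves=[69, 36, 97, 91, 32, 48]):
  L0: [69, 36, 97, 91, 32, 48]
  L1: h(69,36)=(69*31+36)%997=181 h(97,91)=(97*31+91)%997=107 h(32,48)=(32*31+48)%997=43 -> [181, 107, 43]
  L2: h(181,107)=(181*31+107)%997=733 h(43,43)=(43*31+43)%997=379 -> [733, 379]
  L3: h(733,379)=(733*31+379)%997=171 -> [171]
  root=171
After append 92 (leaves=[69, 36, 97, 91, 32, 48, 92]):
  L0: [69, 36, 97, 91, 32, 48, 92]
  L1: h(69,36)=(69*31+36)%997=181 h(97,91)=(97*31+91)%997=107 h(32,48)=(32*31+48)%997=43 h(92,92)=(92*31+92)%997=950 -> [181, 107, 43, 950]
  L2: h(181,107)=(181*31+107)%997=733 h(43,950)=(43*31+950)%997=289 -> [733, 289]
  L3: h(733,289)=(733*31+289)%997=81 -> [81]
  root=81

Answer: 69 181 739 733 656 171 81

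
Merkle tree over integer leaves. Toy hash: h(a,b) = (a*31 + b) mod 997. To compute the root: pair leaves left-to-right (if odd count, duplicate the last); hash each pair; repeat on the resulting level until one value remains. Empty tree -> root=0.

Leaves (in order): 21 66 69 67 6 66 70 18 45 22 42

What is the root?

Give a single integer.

L0: [21, 66, 69, 67, 6, 66, 70, 18, 45, 22, 42]
L1: h(21,66)=(21*31+66)%997=717 h(69,67)=(69*31+67)%997=212 h(6,66)=(6*31+66)%997=252 h(70,18)=(70*31+18)%997=194 h(45,22)=(45*31+22)%997=420 h(42,42)=(42*31+42)%997=347 -> [717, 212, 252, 194, 420, 347]
L2: h(717,212)=(717*31+212)%997=505 h(252,194)=(252*31+194)%997=30 h(420,347)=(420*31+347)%997=406 -> [505, 30, 406]
L3: h(505,30)=(505*31+30)%997=730 h(406,406)=(406*31+406)%997=31 -> [730, 31]
L4: h(730,31)=(730*31+31)%997=727 -> [727]

Answer: 727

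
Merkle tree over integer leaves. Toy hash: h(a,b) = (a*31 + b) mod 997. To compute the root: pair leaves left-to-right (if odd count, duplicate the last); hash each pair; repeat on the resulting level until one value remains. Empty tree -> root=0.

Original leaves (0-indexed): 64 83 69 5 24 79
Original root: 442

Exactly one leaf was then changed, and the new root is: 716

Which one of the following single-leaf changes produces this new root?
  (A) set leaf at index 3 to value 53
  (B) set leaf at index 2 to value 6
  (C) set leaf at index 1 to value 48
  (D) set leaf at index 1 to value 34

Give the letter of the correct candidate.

Original leaves: [64, 83, 69, 5, 24, 79]
Target new root: 716
Try each candidate change and compute the resulting root:
Candidate A: set leaf[3] = 53 -> leaves = [64, 83, 69, 53, 24, 79]
  L0: [64, 83, 69, 53, 24, 79]
  L1: h(64,83)=(64*31+83)%997=73 h(69,53)=(69*31+53)%997=198 h(24,79)=(24*31+79)%997=823 -> [73, 198, 823]
  L2: h(73,198)=(73*31+198)%997=467 h(823,823)=(823*31+823)%997=414 -> [467, 414]
  L3: h(467,414)=(467*31+414)%997=933 -> [933]
  root = 933 != target 716
Candidate B: set leaf[2] = 6 -> leaves = [64, 83, 6, 5, 24, 79]
  L0: [64, 83, 6, 5, 24, 79]
  L1: h(64,83)=(64*31+83)%997=73 h(6,5)=(6*31+5)%997=191 h(24,79)=(24*31+79)%997=823 -> [73, 191, 823]
  L2: h(73,191)=(73*31+191)%997=460 h(823,823)=(823*31+823)%997=414 -> [460, 414]
  L3: h(460,414)=(460*31+414)%997=716 -> [716]
  root = 716 == target 716  ** MATCH **
Candidate C: set leaf[1] = 48 -> leaves = [64, 48, 69, 5, 24, 79]
  L0: [64, 48, 69, 5, 24, 79]
  L1: h(64,48)=(64*31+48)%997=38 h(69,5)=(69*31+5)%997=150 h(24,79)=(24*31+79)%997=823 -> [38, 150, 823]
  L2: h(38,150)=(38*31+150)%997=331 h(823,823)=(823*31+823)%997=414 -> [331, 414]
  L3: h(331,414)=(331*31+414)%997=705 -> [705]
  root = 705 != target 716
Candidate D: set leaf[1] = 34 -> leaves = [64, 34, 69, 5, 24, 79]
  L0: [64, 34, 69, 5, 24, 79]
  L1: h(64,34)=(64*31+34)%997=24 h(69,5)=(69*31+5)%997=150 h(24,79)=(24*31+79)%997=823 -> [24, 150, 823]
  L2: h(24,150)=(24*31+150)%997=894 h(823,823)=(823*31+823)%997=414 -> [894, 414]
  L3: h(894,414)=(894*31+414)%997=212 -> [212]
  root = 212 != target 716
Candidate B produces the target root.

Answer: B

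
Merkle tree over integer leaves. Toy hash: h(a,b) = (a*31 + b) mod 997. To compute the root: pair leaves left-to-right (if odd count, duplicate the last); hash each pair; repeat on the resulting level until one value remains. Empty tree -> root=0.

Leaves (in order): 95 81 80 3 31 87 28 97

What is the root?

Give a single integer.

L0: [95, 81, 80, 3, 31, 87, 28, 97]
L1: h(95,81)=(95*31+81)%997=35 h(80,3)=(80*31+3)%997=489 h(31,87)=(31*31+87)%997=51 h(28,97)=(28*31+97)%997=965 -> [35, 489, 51, 965]
L2: h(35,489)=(35*31+489)%997=577 h(51,965)=(51*31+965)%997=552 -> [577, 552]
L3: h(577,552)=(577*31+552)%997=493 -> [493]

Answer: 493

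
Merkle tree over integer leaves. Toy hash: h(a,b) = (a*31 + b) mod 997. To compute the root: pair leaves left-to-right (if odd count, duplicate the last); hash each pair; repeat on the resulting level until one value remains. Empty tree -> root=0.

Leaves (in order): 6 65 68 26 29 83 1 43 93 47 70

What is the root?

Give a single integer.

L0: [6, 65, 68, 26, 29, 83, 1, 43, 93, 47, 70]
L1: h(6,65)=(6*31+65)%997=251 h(68,26)=(68*31+26)%997=140 h(29,83)=(29*31+83)%997=982 h(1,43)=(1*31+43)%997=74 h(93,47)=(93*31+47)%997=936 h(70,70)=(70*31+70)%997=246 -> [251, 140, 982, 74, 936, 246]
L2: h(251,140)=(251*31+140)%997=942 h(982,74)=(982*31+74)%997=606 h(936,246)=(936*31+246)%997=349 -> [942, 606, 349]
L3: h(942,606)=(942*31+606)%997=895 h(349,349)=(349*31+349)%997=201 -> [895, 201]
L4: h(895,201)=(895*31+201)%997=30 -> [30]

Answer: 30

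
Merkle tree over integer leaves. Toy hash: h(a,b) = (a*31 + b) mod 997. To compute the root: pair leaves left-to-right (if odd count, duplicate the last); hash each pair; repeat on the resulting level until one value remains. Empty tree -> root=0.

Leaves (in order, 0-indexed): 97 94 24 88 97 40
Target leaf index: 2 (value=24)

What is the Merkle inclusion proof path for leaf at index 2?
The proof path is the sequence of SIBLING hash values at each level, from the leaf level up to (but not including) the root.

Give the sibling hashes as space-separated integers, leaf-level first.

L0 (leaves): [97, 94, 24, 88, 97, 40], target index=2
L1: h(97,94)=(97*31+94)%997=110 [pair 0] h(24,88)=(24*31+88)%997=832 [pair 1] h(97,40)=(97*31+40)%997=56 [pair 2] -> [110, 832, 56]
  Sibling for proof at L0: 88
L2: h(110,832)=(110*31+832)%997=254 [pair 0] h(56,56)=(56*31+56)%997=795 [pair 1] -> [254, 795]
  Sibling for proof at L1: 110
L3: h(254,795)=(254*31+795)%997=693 [pair 0] -> [693]
  Sibling for proof at L2: 795
Root: 693
Proof path (sibling hashes from leaf to root): [88, 110, 795]

Answer: 88 110 795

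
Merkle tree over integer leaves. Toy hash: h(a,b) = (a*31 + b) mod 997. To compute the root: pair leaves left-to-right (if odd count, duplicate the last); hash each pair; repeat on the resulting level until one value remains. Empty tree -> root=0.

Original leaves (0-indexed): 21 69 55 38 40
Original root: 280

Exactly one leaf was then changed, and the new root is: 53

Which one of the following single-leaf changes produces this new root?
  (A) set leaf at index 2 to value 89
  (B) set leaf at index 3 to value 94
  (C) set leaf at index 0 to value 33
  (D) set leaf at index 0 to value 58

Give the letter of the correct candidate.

Original leaves: [21, 69, 55, 38, 40]
Target new root: 53
Try each candidate change and compute the resulting root:
Candidate A: set leaf[2] = 89 -> leaves = [21, 69, 89, 38, 40]
  L0: [21, 69, 89, 38, 40]
  L1: h(21,69)=(21*31+69)%997=720 h(89,38)=(89*31+38)%997=803 h(40,40)=(40*31+40)%997=283 -> [720, 803, 283]
  L2: h(720,803)=(720*31+803)%997=192 h(283,283)=(283*31+283)%997=83 -> [192, 83]
  L3: h(192,83)=(192*31+83)%997=53 -> [53]
  root = 53 == target 53  ** MATCH **
Candidate B: set leaf[3] = 94 -> leaves = [21, 69, 55, 94, 40]
  L0: [21, 69, 55, 94, 40]
  L1: h(21,69)=(21*31+69)%997=720 h(55,94)=(55*31+94)%997=802 h(40,40)=(40*31+40)%997=283 -> [720, 802, 283]
  L2: h(720,802)=(720*31+802)%997=191 h(283,283)=(283*31+283)%997=83 -> [191, 83]
  L3: h(191,83)=(191*31+83)%997=22 -> [22]
  root = 22 != target 53
Candidate C: set leaf[0] = 33 -> leaves = [33, 69, 55, 38, 40]
  L0: [33, 69, 55, 38, 40]
  L1: h(33,69)=(33*31+69)%997=95 h(55,38)=(55*31+38)%997=746 h(40,40)=(40*31+40)%997=283 -> [95, 746, 283]
  L2: h(95,746)=(95*31+746)%997=700 h(283,283)=(283*31+283)%997=83 -> [700, 83]
  L3: h(700,83)=(700*31+83)%997=846 -> [846]
  root = 846 != target 53
Candidate D: set leaf[0] = 58 -> leaves = [58, 69, 55, 38, 40]
  L0: [58, 69, 55, 38, 40]
  L1: h(58,69)=(58*31+69)%997=870 h(55,38)=(55*31+38)%997=746 h(40,40)=(40*31+40)%997=283 -> [870, 746, 283]
  L2: h(870,746)=(870*31+746)%997=797 h(283,283)=(283*31+283)%997=83 -> [797, 83]
  L3: h(797,83)=(797*31+83)%997=862 -> [862]
  root = 862 != target 53
Candidate A produces the target root.

Answer: A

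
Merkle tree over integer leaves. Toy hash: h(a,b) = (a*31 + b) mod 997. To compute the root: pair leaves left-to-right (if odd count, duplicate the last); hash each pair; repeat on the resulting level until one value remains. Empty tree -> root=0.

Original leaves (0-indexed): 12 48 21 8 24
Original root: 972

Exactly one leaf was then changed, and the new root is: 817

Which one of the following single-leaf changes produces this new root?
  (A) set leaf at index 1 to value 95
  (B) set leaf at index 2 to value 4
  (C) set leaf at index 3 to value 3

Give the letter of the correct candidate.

Original leaves: [12, 48, 21, 8, 24]
Target new root: 817
Try each candidate change and compute the resulting root:
Candidate A: set leaf[1] = 95 -> leaves = [12, 95, 21, 8, 24]
  L0: [12, 95, 21, 8, 24]
  L1: h(12,95)=(12*31+95)%997=467 h(21,8)=(21*31+8)%997=659 h(24,24)=(24*31+24)%997=768 -> [467, 659, 768]
  L2: h(467,659)=(467*31+659)%997=181 h(768,768)=(768*31+768)%997=648 -> [181, 648]
  L3: h(181,648)=(181*31+648)%997=277 -> [277]
  root = 277 != target 817
Candidate B: set leaf[2] = 4 -> leaves = [12, 48, 4, 8, 24]
  L0: [12, 48, 4, 8, 24]
  L1: h(12,48)=(12*31+48)%997=420 h(4,8)=(4*31+8)%997=132 h(24,24)=(24*31+24)%997=768 -> [420, 132, 768]
  L2: h(420,132)=(420*31+132)%997=191 h(768,768)=(768*31+768)%997=648 -> [191, 648]
  L3: h(191,648)=(191*31+648)%997=587 -> [587]
  root = 587 != target 817
Candidate C: set leaf[3] = 3 -> leaves = [12, 48, 21, 3, 24]
  L0: [12, 48, 21, 3, 24]
  L1: h(12,48)=(12*31+48)%997=420 h(21,3)=(21*31+3)%997=654 h(24,24)=(24*31+24)%997=768 -> [420, 654, 768]
  L2: h(420,654)=(420*31+654)%997=713 h(768,768)=(768*31+768)%997=648 -> [713, 648]
  L3: h(713,648)=(713*31+648)%997=817 -> [817]
  root = 817 == target 817  ** MATCH **
Candidate C produces the target root.

Answer: C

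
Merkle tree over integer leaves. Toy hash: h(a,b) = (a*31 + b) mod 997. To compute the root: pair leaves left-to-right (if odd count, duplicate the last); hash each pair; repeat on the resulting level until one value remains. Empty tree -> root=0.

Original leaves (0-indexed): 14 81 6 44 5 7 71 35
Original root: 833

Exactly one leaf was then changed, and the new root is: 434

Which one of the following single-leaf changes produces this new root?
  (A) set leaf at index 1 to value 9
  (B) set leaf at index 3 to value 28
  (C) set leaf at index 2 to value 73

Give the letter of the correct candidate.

Answer: A

Derivation:
Original leaves: [14, 81, 6, 44, 5, 7, 71, 35]
Target new root: 434
Try each candidate change and compute the resulting root:
Candidate A: set leaf[1] = 9 -> leaves = [14, 9, 6, 44, 5, 7, 71, 35]
  L0: [14, 9, 6, 44, 5, 7, 71, 35]
  L1: h(14,9)=(14*31+9)%997=443 h(6,44)=(6*31+44)%997=230 h(5,7)=(5*31+7)%997=162 h(71,35)=(71*31+35)%997=242 -> [443, 230, 162, 242]
  L2: h(443,230)=(443*31+230)%997=5 h(162,242)=(162*31+242)%997=279 -> [5, 279]
  L3: h(5,279)=(5*31+279)%997=434 -> [434]
  root = 434 == target 434  ** MATCH **
Candidate B: set leaf[3] = 28 -> leaves = [14, 81, 6, 28, 5, 7, 71, 35]
  L0: [14, 81, 6, 28, 5, 7, 71, 35]
  L1: h(14,81)=(14*31+81)%997=515 h(6,28)=(6*31+28)%997=214 h(5,7)=(5*31+7)%997=162 h(71,35)=(71*31+35)%997=242 -> [515, 214, 162, 242]
  L2: h(515,214)=(515*31+214)%997=227 h(162,242)=(162*31+242)%997=279 -> [227, 279]
  L3: h(227,279)=(227*31+279)%997=337 -> [337]
  root = 337 != target 434
Candidate C: set leaf[2] = 73 -> leaves = [14, 81, 73, 44, 5, 7, 71, 35]
  L0: [14, 81, 73, 44, 5, 7, 71, 35]
  L1: h(14,81)=(14*31+81)%997=515 h(73,44)=(73*31+44)%997=313 h(5,7)=(5*31+7)%997=162 h(71,35)=(71*31+35)%997=242 -> [515, 313, 162, 242]
  L2: h(515,313)=(515*31+313)%997=326 h(162,242)=(162*31+242)%997=279 -> [326, 279]
  L3: h(326,279)=(326*31+279)%997=415 -> [415]
  root = 415 != target 434
Candidate A produces the target root.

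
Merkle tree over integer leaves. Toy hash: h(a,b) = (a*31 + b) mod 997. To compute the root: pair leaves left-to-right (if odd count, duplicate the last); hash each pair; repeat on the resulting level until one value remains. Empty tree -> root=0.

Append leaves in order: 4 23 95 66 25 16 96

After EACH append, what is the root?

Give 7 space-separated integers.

After append 4 (leaves=[4]):
  L0: [4]
  root=4
After append 23 (leaves=[4, 23]):
  L0: [4, 23]
  L1: h(4,23)=(4*31+23)%997=147 -> [147]
  root=147
After append 95 (leaves=[4, 23, 95]):
  L0: [4, 23, 95]
  L1: h(4,23)=(4*31+23)%997=147 h(95,95)=(95*31+95)%997=49 -> [147, 49]
  L2: h(147,49)=(147*31+49)%997=618 -> [618]
  root=618
After append 66 (leaves=[4, 23, 95, 66]):
  L0: [4, 23, 95, 66]
  L1: h(4,23)=(4*31+23)%997=147 h(95,66)=(95*31+66)%997=20 -> [147, 20]
  L2: h(147,20)=(147*31+20)%997=589 -> [589]
  root=589
After append 25 (leaves=[4, 23, 95, 66, 25]):
  L0: [4, 23, 95, 66, 25]
  L1: h(4,23)=(4*31+23)%997=147 h(95,66)=(95*31+66)%997=20 h(25,25)=(25*31+25)%997=800 -> [147, 20, 800]
  L2: h(147,20)=(147*31+20)%997=589 h(800,800)=(800*31+800)%997=675 -> [589, 675]
  L3: h(589,675)=(589*31+675)%997=988 -> [988]
  root=988
After append 16 (leaves=[4, 23, 95, 66, 25, 16]):
  L0: [4, 23, 95, 66, 25, 16]
  L1: h(4,23)=(4*31+23)%997=147 h(95,66)=(95*31+66)%997=20 h(25,16)=(25*31+16)%997=791 -> [147, 20, 791]
  L2: h(147,20)=(147*31+20)%997=589 h(791,791)=(791*31+791)%997=387 -> [589, 387]
  L3: h(589,387)=(589*31+387)%997=700 -> [700]
  root=700
After append 96 (leaves=[4, 23, 95, 66, 25, 16, 96]):
  L0: [4, 23, 95, 66, 25, 16, 96]
  L1: h(4,23)=(4*31+23)%997=147 h(95,66)=(95*31+66)%997=20 h(25,16)=(25*31+16)%997=791 h(96,96)=(96*31+96)%997=81 -> [147, 20, 791, 81]
  L2: h(147,20)=(147*31+20)%997=589 h(791,81)=(791*31+81)%997=674 -> [589, 674]
  L3: h(589,674)=(589*31+674)%997=987 -> [987]
  root=987

Answer: 4 147 618 589 988 700 987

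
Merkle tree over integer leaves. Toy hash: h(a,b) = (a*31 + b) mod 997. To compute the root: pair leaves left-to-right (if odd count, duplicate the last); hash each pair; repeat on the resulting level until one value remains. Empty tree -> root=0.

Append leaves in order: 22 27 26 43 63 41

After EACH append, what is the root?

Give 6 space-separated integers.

Answer: 22 709 877 894 502 795

Derivation:
After append 22 (leaves=[22]):
  L0: [22]
  root=22
After append 27 (leaves=[22, 27]):
  L0: [22, 27]
  L1: h(22,27)=(22*31+27)%997=709 -> [709]
  root=709
After append 26 (leaves=[22, 27, 26]):
  L0: [22, 27, 26]
  L1: h(22,27)=(22*31+27)%997=709 h(26,26)=(26*31+26)%997=832 -> [709, 832]
  L2: h(709,832)=(709*31+832)%997=877 -> [877]
  root=877
After append 43 (leaves=[22, 27, 26, 43]):
  L0: [22, 27, 26, 43]
  L1: h(22,27)=(22*31+27)%997=709 h(26,43)=(26*31+43)%997=849 -> [709, 849]
  L2: h(709,849)=(709*31+849)%997=894 -> [894]
  root=894
After append 63 (leaves=[22, 27, 26, 43, 63]):
  L0: [22, 27, 26, 43, 63]
  L1: h(22,27)=(22*31+27)%997=709 h(26,43)=(26*31+43)%997=849 h(63,63)=(63*31+63)%997=22 -> [709, 849, 22]
  L2: h(709,849)=(709*31+849)%997=894 h(22,22)=(22*31+22)%997=704 -> [894, 704]
  L3: h(894,704)=(894*31+704)%997=502 -> [502]
  root=502
After append 41 (leaves=[22, 27, 26, 43, 63, 41]):
  L0: [22, 27, 26, 43, 63, 41]
  L1: h(22,27)=(22*31+27)%997=709 h(26,43)=(26*31+43)%997=849 h(63,41)=(63*31+41)%997=0 -> [709, 849, 0]
  L2: h(709,849)=(709*31+849)%997=894 h(0,0)=(0*31+0)%997=0 -> [894, 0]
  L3: h(894,0)=(894*31+0)%997=795 -> [795]
  root=795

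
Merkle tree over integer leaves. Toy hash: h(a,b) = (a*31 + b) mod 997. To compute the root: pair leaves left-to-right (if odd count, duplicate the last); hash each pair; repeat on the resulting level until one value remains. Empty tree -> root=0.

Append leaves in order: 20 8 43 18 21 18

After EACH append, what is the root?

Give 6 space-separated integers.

Answer: 20 628 904 879 897 801

Derivation:
After append 20 (leaves=[20]):
  L0: [20]
  root=20
After append 8 (leaves=[20, 8]):
  L0: [20, 8]
  L1: h(20,8)=(20*31+8)%997=628 -> [628]
  root=628
After append 43 (leaves=[20, 8, 43]):
  L0: [20, 8, 43]
  L1: h(20,8)=(20*31+8)%997=628 h(43,43)=(43*31+43)%997=379 -> [628, 379]
  L2: h(628,379)=(628*31+379)%997=904 -> [904]
  root=904
After append 18 (leaves=[20, 8, 43, 18]):
  L0: [20, 8, 43, 18]
  L1: h(20,8)=(20*31+8)%997=628 h(43,18)=(43*31+18)%997=354 -> [628, 354]
  L2: h(628,354)=(628*31+354)%997=879 -> [879]
  root=879
After append 21 (leaves=[20, 8, 43, 18, 21]):
  L0: [20, 8, 43, 18, 21]
  L1: h(20,8)=(20*31+8)%997=628 h(43,18)=(43*31+18)%997=354 h(21,21)=(21*31+21)%997=672 -> [628, 354, 672]
  L2: h(628,354)=(628*31+354)%997=879 h(672,672)=(672*31+672)%997=567 -> [879, 567]
  L3: h(879,567)=(879*31+567)%997=897 -> [897]
  root=897
After append 18 (leaves=[20, 8, 43, 18, 21, 18]):
  L0: [20, 8, 43, 18, 21, 18]
  L1: h(20,8)=(20*31+8)%997=628 h(43,18)=(43*31+18)%997=354 h(21,18)=(21*31+18)%997=669 -> [628, 354, 669]
  L2: h(628,354)=(628*31+354)%997=879 h(669,669)=(669*31+669)%997=471 -> [879, 471]
  L3: h(879,471)=(879*31+471)%997=801 -> [801]
  root=801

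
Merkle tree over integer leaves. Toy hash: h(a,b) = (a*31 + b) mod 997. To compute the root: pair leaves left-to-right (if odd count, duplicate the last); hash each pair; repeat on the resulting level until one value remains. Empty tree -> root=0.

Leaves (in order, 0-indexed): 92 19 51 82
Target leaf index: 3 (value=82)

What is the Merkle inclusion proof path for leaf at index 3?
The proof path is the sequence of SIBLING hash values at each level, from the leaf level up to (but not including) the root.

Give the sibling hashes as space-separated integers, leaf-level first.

L0 (leaves): [92, 19, 51, 82], target index=3
L1: h(92,19)=(92*31+19)%997=877 [pair 0] h(51,82)=(51*31+82)%997=666 [pair 1] -> [877, 666]
  Sibling for proof at L0: 51
L2: h(877,666)=(877*31+666)%997=934 [pair 0] -> [934]
  Sibling for proof at L1: 877
Root: 934
Proof path (sibling hashes from leaf to root): [51, 877]

Answer: 51 877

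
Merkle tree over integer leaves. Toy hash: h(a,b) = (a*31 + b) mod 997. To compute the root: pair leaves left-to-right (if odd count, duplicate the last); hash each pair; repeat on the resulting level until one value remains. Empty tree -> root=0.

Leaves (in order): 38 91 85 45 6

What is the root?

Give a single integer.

Answer: 669

Derivation:
L0: [38, 91, 85, 45, 6]
L1: h(38,91)=(38*31+91)%997=272 h(85,45)=(85*31+45)%997=686 h(6,6)=(6*31+6)%997=192 -> [272, 686, 192]
L2: h(272,686)=(272*31+686)%997=145 h(192,192)=(192*31+192)%997=162 -> [145, 162]
L3: h(145,162)=(145*31+162)%997=669 -> [669]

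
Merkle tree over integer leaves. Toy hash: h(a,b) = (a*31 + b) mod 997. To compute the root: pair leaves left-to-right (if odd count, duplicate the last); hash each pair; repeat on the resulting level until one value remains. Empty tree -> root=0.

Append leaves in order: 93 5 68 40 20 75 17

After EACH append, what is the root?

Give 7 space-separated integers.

Answer: 93 894 977 949 49 812 661

Derivation:
After append 93 (leaves=[93]):
  L0: [93]
  root=93
After append 5 (leaves=[93, 5]):
  L0: [93, 5]
  L1: h(93,5)=(93*31+5)%997=894 -> [894]
  root=894
After append 68 (leaves=[93, 5, 68]):
  L0: [93, 5, 68]
  L1: h(93,5)=(93*31+5)%997=894 h(68,68)=(68*31+68)%997=182 -> [894, 182]
  L2: h(894,182)=(894*31+182)%997=977 -> [977]
  root=977
After append 40 (leaves=[93, 5, 68, 40]):
  L0: [93, 5, 68, 40]
  L1: h(93,5)=(93*31+5)%997=894 h(68,40)=(68*31+40)%997=154 -> [894, 154]
  L2: h(894,154)=(894*31+154)%997=949 -> [949]
  root=949
After append 20 (leaves=[93, 5, 68, 40, 20]):
  L0: [93, 5, 68, 40, 20]
  L1: h(93,5)=(93*31+5)%997=894 h(68,40)=(68*31+40)%997=154 h(20,20)=(20*31+20)%997=640 -> [894, 154, 640]
  L2: h(894,154)=(894*31+154)%997=949 h(640,640)=(640*31+640)%997=540 -> [949, 540]
  L3: h(949,540)=(949*31+540)%997=49 -> [49]
  root=49
After append 75 (leaves=[93, 5, 68, 40, 20, 75]):
  L0: [93, 5, 68, 40, 20, 75]
  L1: h(93,5)=(93*31+5)%997=894 h(68,40)=(68*31+40)%997=154 h(20,75)=(20*31+75)%997=695 -> [894, 154, 695]
  L2: h(894,154)=(894*31+154)%997=949 h(695,695)=(695*31+695)%997=306 -> [949, 306]
  L3: h(949,306)=(949*31+306)%997=812 -> [812]
  root=812
After append 17 (leaves=[93, 5, 68, 40, 20, 75, 17]):
  L0: [93, 5, 68, 40, 20, 75, 17]
  L1: h(93,5)=(93*31+5)%997=894 h(68,40)=(68*31+40)%997=154 h(20,75)=(20*31+75)%997=695 h(17,17)=(17*31+17)%997=544 -> [894, 154, 695, 544]
  L2: h(894,154)=(894*31+154)%997=949 h(695,544)=(695*31+544)%997=155 -> [949, 155]
  L3: h(949,155)=(949*31+155)%997=661 -> [661]
  root=661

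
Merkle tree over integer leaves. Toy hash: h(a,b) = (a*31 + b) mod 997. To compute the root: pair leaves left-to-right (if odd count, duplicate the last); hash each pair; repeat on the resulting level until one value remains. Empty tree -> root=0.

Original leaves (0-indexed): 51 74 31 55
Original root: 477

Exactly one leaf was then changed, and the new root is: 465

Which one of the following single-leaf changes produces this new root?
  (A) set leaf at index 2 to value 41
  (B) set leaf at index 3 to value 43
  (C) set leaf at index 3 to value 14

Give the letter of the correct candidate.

Answer: B

Derivation:
Original leaves: [51, 74, 31, 55]
Target new root: 465
Try each candidate change and compute the resulting root:
Candidate A: set leaf[2] = 41 -> leaves = [51, 74, 41, 55]
  L0: [51, 74, 41, 55]
  L1: h(51,74)=(51*31+74)%997=658 h(41,55)=(41*31+55)%997=329 -> [658, 329]
  L2: h(658,329)=(658*31+329)%997=787 -> [787]
  root = 787 != target 465
Candidate B: set leaf[3] = 43 -> leaves = [51, 74, 31, 43]
  L0: [51, 74, 31, 43]
  L1: h(51,74)=(51*31+74)%997=658 h(31,43)=(31*31+43)%997=7 -> [658, 7]
  L2: h(658,7)=(658*31+7)%997=465 -> [465]
  root = 465 == target 465  ** MATCH **
Candidate C: set leaf[3] = 14 -> leaves = [51, 74, 31, 14]
  L0: [51, 74, 31, 14]
  L1: h(51,74)=(51*31+74)%997=658 h(31,14)=(31*31+14)%997=975 -> [658, 975]
  L2: h(658,975)=(658*31+975)%997=436 -> [436]
  root = 436 != target 465
Candidate B produces the target root.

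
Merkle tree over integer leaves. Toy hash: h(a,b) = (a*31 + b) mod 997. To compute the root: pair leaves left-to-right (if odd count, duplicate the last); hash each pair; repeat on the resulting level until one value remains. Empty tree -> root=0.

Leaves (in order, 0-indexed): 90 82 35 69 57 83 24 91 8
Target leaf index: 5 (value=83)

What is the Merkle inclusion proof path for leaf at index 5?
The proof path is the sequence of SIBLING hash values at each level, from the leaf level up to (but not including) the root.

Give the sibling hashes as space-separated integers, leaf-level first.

L0 (leaves): [90, 82, 35, 69, 57, 83, 24, 91, 8], target index=5
L1: h(90,82)=(90*31+82)%997=878 [pair 0] h(35,69)=(35*31+69)%997=157 [pair 1] h(57,83)=(57*31+83)%997=853 [pair 2] h(24,91)=(24*31+91)%997=835 [pair 3] h(8,8)=(8*31+8)%997=256 [pair 4] -> [878, 157, 853, 835, 256]
  Sibling for proof at L0: 57
L2: h(878,157)=(878*31+157)%997=456 [pair 0] h(853,835)=(853*31+835)%997=359 [pair 1] h(256,256)=(256*31+256)%997=216 [pair 2] -> [456, 359, 216]
  Sibling for proof at L1: 835
L3: h(456,359)=(456*31+359)%997=537 [pair 0] h(216,216)=(216*31+216)%997=930 [pair 1] -> [537, 930]
  Sibling for proof at L2: 456
L4: h(537,930)=(537*31+930)%997=628 [pair 0] -> [628]
  Sibling for proof at L3: 930
Root: 628
Proof path (sibling hashes from leaf to root): [57, 835, 456, 930]

Answer: 57 835 456 930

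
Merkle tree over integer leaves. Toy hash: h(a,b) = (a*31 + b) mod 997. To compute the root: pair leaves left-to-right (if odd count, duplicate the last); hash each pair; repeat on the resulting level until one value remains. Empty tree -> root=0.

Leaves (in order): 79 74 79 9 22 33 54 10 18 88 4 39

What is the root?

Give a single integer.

Answer: 639

Derivation:
L0: [79, 74, 79, 9, 22, 33, 54, 10, 18, 88, 4, 39]
L1: h(79,74)=(79*31+74)%997=529 h(79,9)=(79*31+9)%997=464 h(22,33)=(22*31+33)%997=715 h(54,10)=(54*31+10)%997=687 h(18,88)=(18*31+88)%997=646 h(4,39)=(4*31+39)%997=163 -> [529, 464, 715, 687, 646, 163]
L2: h(529,464)=(529*31+464)%997=911 h(715,687)=(715*31+687)%997=918 h(646,163)=(646*31+163)%997=249 -> [911, 918, 249]
L3: h(911,918)=(911*31+918)%997=246 h(249,249)=(249*31+249)%997=989 -> [246, 989]
L4: h(246,989)=(246*31+989)%997=639 -> [639]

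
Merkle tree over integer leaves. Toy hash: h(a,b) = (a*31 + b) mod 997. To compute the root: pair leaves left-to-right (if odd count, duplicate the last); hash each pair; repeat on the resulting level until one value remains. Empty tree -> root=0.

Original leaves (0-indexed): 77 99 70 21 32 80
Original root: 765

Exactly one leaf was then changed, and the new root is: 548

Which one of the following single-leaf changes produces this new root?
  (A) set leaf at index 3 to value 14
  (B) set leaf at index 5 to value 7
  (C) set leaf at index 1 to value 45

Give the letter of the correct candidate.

Original leaves: [77, 99, 70, 21, 32, 80]
Target new root: 548
Try each candidate change and compute the resulting root:
Candidate A: set leaf[3] = 14 -> leaves = [77, 99, 70, 14, 32, 80]
  L0: [77, 99, 70, 14, 32, 80]
  L1: h(77,99)=(77*31+99)%997=492 h(70,14)=(70*31+14)%997=190 h(32,80)=(32*31+80)%997=75 -> [492, 190, 75]
  L2: h(492,190)=(492*31+190)%997=487 h(75,75)=(75*31+75)%997=406 -> [487, 406]
  L3: h(487,406)=(487*31+406)%997=548 -> [548]
  root = 548 == target 548  ** MATCH **
Candidate B: set leaf[5] = 7 -> leaves = [77, 99, 70, 21, 32, 7]
  L0: [77, 99, 70, 21, 32, 7]
  L1: h(77,99)=(77*31+99)%997=492 h(70,21)=(70*31+21)%997=197 h(32,7)=(32*31+7)%997=2 -> [492, 197, 2]
  L2: h(492,197)=(492*31+197)%997=494 h(2,2)=(2*31+2)%997=64 -> [494, 64]
  L3: h(494,64)=(494*31+64)%997=423 -> [423]
  root = 423 != target 548
Candidate C: set leaf[1] = 45 -> leaves = [77, 45, 70, 21, 32, 80]
  L0: [77, 45, 70, 21, 32, 80]
  L1: h(77,45)=(77*31+45)%997=438 h(70,21)=(70*31+21)%997=197 h(32,80)=(32*31+80)%997=75 -> [438, 197, 75]
  L2: h(438,197)=(438*31+197)%997=814 h(75,75)=(75*31+75)%997=406 -> [814, 406]
  L3: h(814,406)=(814*31+406)%997=715 -> [715]
  root = 715 != target 548
Candidate A produces the target root.

Answer: A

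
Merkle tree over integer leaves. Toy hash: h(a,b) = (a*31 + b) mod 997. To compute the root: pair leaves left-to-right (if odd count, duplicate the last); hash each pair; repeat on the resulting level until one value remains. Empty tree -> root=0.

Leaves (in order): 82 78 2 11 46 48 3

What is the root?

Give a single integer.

L0: [82, 78, 2, 11, 46, 48, 3]
L1: h(82,78)=(82*31+78)%997=626 h(2,11)=(2*31+11)%997=73 h(46,48)=(46*31+48)%997=477 h(3,3)=(3*31+3)%997=96 -> [626, 73, 477, 96]
L2: h(626,73)=(626*31+73)%997=536 h(477,96)=(477*31+96)%997=925 -> [536, 925]
L3: h(536,925)=(536*31+925)%997=592 -> [592]

Answer: 592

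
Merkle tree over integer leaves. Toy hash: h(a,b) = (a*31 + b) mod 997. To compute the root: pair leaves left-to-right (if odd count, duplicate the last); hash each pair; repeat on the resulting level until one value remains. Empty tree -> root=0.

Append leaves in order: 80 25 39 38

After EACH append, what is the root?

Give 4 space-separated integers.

After append 80 (leaves=[80]):
  L0: [80]
  root=80
After append 25 (leaves=[80, 25]):
  L0: [80, 25]
  L1: h(80,25)=(80*31+25)%997=511 -> [511]
  root=511
After append 39 (leaves=[80, 25, 39]):
  L0: [80, 25, 39]
  L1: h(80,25)=(80*31+25)%997=511 h(39,39)=(39*31+39)%997=251 -> [511, 251]
  L2: h(511,251)=(511*31+251)%997=140 -> [140]
  root=140
After append 38 (leaves=[80, 25, 39, 38]):
  L0: [80, 25, 39, 38]
  L1: h(80,25)=(80*31+25)%997=511 h(39,38)=(39*31+38)%997=250 -> [511, 250]
  L2: h(511,250)=(511*31+250)%997=139 -> [139]
  root=139

Answer: 80 511 140 139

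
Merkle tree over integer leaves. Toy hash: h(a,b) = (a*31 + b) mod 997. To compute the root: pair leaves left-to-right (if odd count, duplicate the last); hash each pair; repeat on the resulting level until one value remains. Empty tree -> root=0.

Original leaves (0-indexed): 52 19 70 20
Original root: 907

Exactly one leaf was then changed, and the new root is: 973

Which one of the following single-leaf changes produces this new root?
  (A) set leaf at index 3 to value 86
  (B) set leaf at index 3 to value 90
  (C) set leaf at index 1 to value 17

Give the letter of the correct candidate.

Answer: A

Derivation:
Original leaves: [52, 19, 70, 20]
Target new root: 973
Try each candidate change and compute the resulting root:
Candidate A: set leaf[3] = 86 -> leaves = [52, 19, 70, 86]
  L0: [52, 19, 70, 86]
  L1: h(52,19)=(52*31+19)%997=634 h(70,86)=(70*31+86)%997=262 -> [634, 262]
  L2: h(634,262)=(634*31+262)%997=973 -> [973]
  root = 973 == target 973  ** MATCH **
Candidate B: set leaf[3] = 90 -> leaves = [52, 19, 70, 90]
  L0: [52, 19, 70, 90]
  L1: h(52,19)=(52*31+19)%997=634 h(70,90)=(70*31+90)%997=266 -> [634, 266]
  L2: h(634,266)=(634*31+266)%997=977 -> [977]
  root = 977 != target 973
Candidate C: set leaf[1] = 17 -> leaves = [52, 17, 70, 20]
  L0: [52, 17, 70, 20]
  L1: h(52,17)=(52*31+17)%997=632 h(70,20)=(70*31+20)%997=196 -> [632, 196]
  L2: h(632,196)=(632*31+196)%997=845 -> [845]
  root = 845 != target 973
Candidate A produces the target root.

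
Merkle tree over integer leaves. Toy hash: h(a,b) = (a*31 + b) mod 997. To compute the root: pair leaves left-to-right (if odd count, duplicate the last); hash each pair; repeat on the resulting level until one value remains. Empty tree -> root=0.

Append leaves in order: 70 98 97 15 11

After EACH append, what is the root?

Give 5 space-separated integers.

After append 70 (leaves=[70]):
  L0: [70]
  root=70
After append 98 (leaves=[70, 98]):
  L0: [70, 98]
  L1: h(70,98)=(70*31+98)%997=274 -> [274]
  root=274
After append 97 (leaves=[70, 98, 97]):
  L0: [70, 98, 97]
  L1: h(70,98)=(70*31+98)%997=274 h(97,97)=(97*31+97)%997=113 -> [274, 113]
  L2: h(274,113)=(274*31+113)%997=631 -> [631]
  root=631
After append 15 (leaves=[70, 98, 97, 15]):
  L0: [70, 98, 97, 15]
  L1: h(70,98)=(70*31+98)%997=274 h(97,15)=(97*31+15)%997=31 -> [274, 31]
  L2: h(274,31)=(274*31+31)%997=549 -> [549]
  root=549
After append 11 (leaves=[70, 98, 97, 15, 11]):
  L0: [70, 98, 97, 15, 11]
  L1: h(70,98)=(70*31+98)%997=274 h(97,15)=(97*31+15)%997=31 h(11,11)=(11*31+11)%997=352 -> [274, 31, 352]
  L2: h(274,31)=(274*31+31)%997=549 h(352,352)=(352*31+352)%997=297 -> [549, 297]
  L3: h(549,297)=(549*31+297)%997=367 -> [367]
  root=367

Answer: 70 274 631 549 367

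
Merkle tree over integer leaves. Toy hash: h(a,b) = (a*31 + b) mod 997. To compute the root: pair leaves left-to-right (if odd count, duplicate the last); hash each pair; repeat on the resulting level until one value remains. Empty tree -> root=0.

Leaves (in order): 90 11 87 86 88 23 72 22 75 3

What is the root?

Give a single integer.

L0: [90, 11, 87, 86, 88, 23, 72, 22, 75, 3]
L1: h(90,11)=(90*31+11)%997=807 h(87,86)=(87*31+86)%997=789 h(88,23)=(88*31+23)%997=757 h(72,22)=(72*31+22)%997=260 h(75,3)=(75*31+3)%997=334 -> [807, 789, 757, 260, 334]
L2: h(807,789)=(807*31+789)%997=881 h(757,260)=(757*31+260)%997=796 h(334,334)=(334*31+334)%997=718 -> [881, 796, 718]
L3: h(881,796)=(881*31+796)%997=191 h(718,718)=(718*31+718)%997=45 -> [191, 45]
L4: h(191,45)=(191*31+45)%997=981 -> [981]

Answer: 981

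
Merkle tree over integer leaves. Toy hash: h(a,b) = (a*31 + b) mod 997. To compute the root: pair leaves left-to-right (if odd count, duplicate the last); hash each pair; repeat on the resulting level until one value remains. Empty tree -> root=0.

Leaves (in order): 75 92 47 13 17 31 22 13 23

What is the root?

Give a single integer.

Answer: 823

Derivation:
L0: [75, 92, 47, 13, 17, 31, 22, 13, 23]
L1: h(75,92)=(75*31+92)%997=423 h(47,13)=(47*31+13)%997=473 h(17,31)=(17*31+31)%997=558 h(22,13)=(22*31+13)%997=695 h(23,23)=(23*31+23)%997=736 -> [423, 473, 558, 695, 736]
L2: h(423,473)=(423*31+473)%997=625 h(558,695)=(558*31+695)%997=47 h(736,736)=(736*31+736)%997=621 -> [625, 47, 621]
L3: h(625,47)=(625*31+47)%997=479 h(621,621)=(621*31+621)%997=929 -> [479, 929]
L4: h(479,929)=(479*31+929)%997=823 -> [823]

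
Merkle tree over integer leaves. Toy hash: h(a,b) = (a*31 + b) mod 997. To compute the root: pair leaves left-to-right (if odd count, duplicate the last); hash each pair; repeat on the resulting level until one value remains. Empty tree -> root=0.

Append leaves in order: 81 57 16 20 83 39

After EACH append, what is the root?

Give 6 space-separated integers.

Answer: 81 574 360 364 564 153

Derivation:
After append 81 (leaves=[81]):
  L0: [81]
  root=81
After append 57 (leaves=[81, 57]):
  L0: [81, 57]
  L1: h(81,57)=(81*31+57)%997=574 -> [574]
  root=574
After append 16 (leaves=[81, 57, 16]):
  L0: [81, 57, 16]
  L1: h(81,57)=(81*31+57)%997=574 h(16,16)=(16*31+16)%997=512 -> [574, 512]
  L2: h(574,512)=(574*31+512)%997=360 -> [360]
  root=360
After append 20 (leaves=[81, 57, 16, 20]):
  L0: [81, 57, 16, 20]
  L1: h(81,57)=(81*31+57)%997=574 h(16,20)=(16*31+20)%997=516 -> [574, 516]
  L2: h(574,516)=(574*31+516)%997=364 -> [364]
  root=364
After append 83 (leaves=[81, 57, 16, 20, 83]):
  L0: [81, 57, 16, 20, 83]
  L1: h(81,57)=(81*31+57)%997=574 h(16,20)=(16*31+20)%997=516 h(83,83)=(83*31+83)%997=662 -> [574, 516, 662]
  L2: h(574,516)=(574*31+516)%997=364 h(662,662)=(662*31+662)%997=247 -> [364, 247]
  L3: h(364,247)=(364*31+247)%997=564 -> [564]
  root=564
After append 39 (leaves=[81, 57, 16, 20, 83, 39]):
  L0: [81, 57, 16, 20, 83, 39]
  L1: h(81,57)=(81*31+57)%997=574 h(16,20)=(16*31+20)%997=516 h(83,39)=(83*31+39)%997=618 -> [574, 516, 618]
  L2: h(574,516)=(574*31+516)%997=364 h(618,618)=(618*31+618)%997=833 -> [364, 833]
  L3: h(364,833)=(364*31+833)%997=153 -> [153]
  root=153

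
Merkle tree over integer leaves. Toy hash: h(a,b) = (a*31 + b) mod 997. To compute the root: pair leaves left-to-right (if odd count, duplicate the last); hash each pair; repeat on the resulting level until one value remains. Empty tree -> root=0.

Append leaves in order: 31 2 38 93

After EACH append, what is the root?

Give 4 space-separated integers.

Answer: 31 963 162 217

Derivation:
After append 31 (leaves=[31]):
  L0: [31]
  root=31
After append 2 (leaves=[31, 2]):
  L0: [31, 2]
  L1: h(31,2)=(31*31+2)%997=963 -> [963]
  root=963
After append 38 (leaves=[31, 2, 38]):
  L0: [31, 2, 38]
  L1: h(31,2)=(31*31+2)%997=963 h(38,38)=(38*31+38)%997=219 -> [963, 219]
  L2: h(963,219)=(963*31+219)%997=162 -> [162]
  root=162
After append 93 (leaves=[31, 2, 38, 93]):
  L0: [31, 2, 38, 93]
  L1: h(31,2)=(31*31+2)%997=963 h(38,93)=(38*31+93)%997=274 -> [963, 274]
  L2: h(963,274)=(963*31+274)%997=217 -> [217]
  root=217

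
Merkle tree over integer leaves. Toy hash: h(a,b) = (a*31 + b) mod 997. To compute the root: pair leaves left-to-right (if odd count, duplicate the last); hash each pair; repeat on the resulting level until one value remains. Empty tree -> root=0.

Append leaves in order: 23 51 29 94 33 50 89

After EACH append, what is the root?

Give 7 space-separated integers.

After append 23 (leaves=[23]):
  L0: [23]
  root=23
After append 51 (leaves=[23, 51]):
  L0: [23, 51]
  L1: h(23,51)=(23*31+51)%997=764 -> [764]
  root=764
After append 29 (leaves=[23, 51, 29]):
  L0: [23, 51, 29]
  L1: h(23,51)=(23*31+51)%997=764 h(29,29)=(29*31+29)%997=928 -> [764, 928]
  L2: h(764,928)=(764*31+928)%997=684 -> [684]
  root=684
After append 94 (leaves=[23, 51, 29, 94]):
  L0: [23, 51, 29, 94]
  L1: h(23,51)=(23*31+51)%997=764 h(29,94)=(29*31+94)%997=993 -> [764, 993]
  L2: h(764,993)=(764*31+993)%997=749 -> [749]
  root=749
After append 33 (leaves=[23, 51, 29, 94, 33]):
  L0: [23, 51, 29, 94, 33]
  L1: h(23,51)=(23*31+51)%997=764 h(29,94)=(29*31+94)%997=993 h(33,33)=(33*31+33)%997=59 -> [764, 993, 59]
  L2: h(764,993)=(764*31+993)%997=749 h(59,59)=(59*31+59)%997=891 -> [749, 891]
  L3: h(749,891)=(749*31+891)%997=182 -> [182]
  root=182
After append 50 (leaves=[23, 51, 29, 94, 33, 50]):
  L0: [23, 51, 29, 94, 33, 50]
  L1: h(23,51)=(23*31+51)%997=764 h(29,94)=(29*31+94)%997=993 h(33,50)=(33*31+50)%997=76 -> [764, 993, 76]
  L2: h(764,993)=(764*31+993)%997=749 h(76,76)=(76*31+76)%997=438 -> [749, 438]
  L3: h(749,438)=(749*31+438)%997=726 -> [726]
  root=726
After append 89 (leaves=[23, 51, 29, 94, 33, 50, 89]):
  L0: [23, 51, 29, 94, 33, 50, 89]
  L1: h(23,51)=(23*31+51)%997=764 h(29,94)=(29*31+94)%997=993 h(33,50)=(33*31+50)%997=76 h(89,89)=(89*31+89)%997=854 -> [764, 993, 76, 854]
  L2: h(764,993)=(764*31+993)%997=749 h(76,854)=(76*31+854)%997=219 -> [749, 219]
  L3: h(749,219)=(749*31+219)%997=507 -> [507]
  root=507

Answer: 23 764 684 749 182 726 507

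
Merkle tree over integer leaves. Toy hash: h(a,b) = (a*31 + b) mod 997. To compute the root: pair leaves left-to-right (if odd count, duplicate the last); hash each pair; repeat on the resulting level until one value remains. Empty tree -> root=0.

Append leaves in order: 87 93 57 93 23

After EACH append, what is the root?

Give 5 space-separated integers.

Answer: 87 796 578 614 712

Derivation:
After append 87 (leaves=[87]):
  L0: [87]
  root=87
After append 93 (leaves=[87, 93]):
  L0: [87, 93]
  L1: h(87,93)=(87*31+93)%997=796 -> [796]
  root=796
After append 57 (leaves=[87, 93, 57]):
  L0: [87, 93, 57]
  L1: h(87,93)=(87*31+93)%997=796 h(57,57)=(57*31+57)%997=827 -> [796, 827]
  L2: h(796,827)=(796*31+827)%997=578 -> [578]
  root=578
After append 93 (leaves=[87, 93, 57, 93]):
  L0: [87, 93, 57, 93]
  L1: h(87,93)=(87*31+93)%997=796 h(57,93)=(57*31+93)%997=863 -> [796, 863]
  L2: h(796,863)=(796*31+863)%997=614 -> [614]
  root=614
After append 23 (leaves=[87, 93, 57, 93, 23]):
  L0: [87, 93, 57, 93, 23]
  L1: h(87,93)=(87*31+93)%997=796 h(57,93)=(57*31+93)%997=863 h(23,23)=(23*31+23)%997=736 -> [796, 863, 736]
  L2: h(796,863)=(796*31+863)%997=614 h(736,736)=(736*31+736)%997=621 -> [614, 621]
  L3: h(614,621)=(614*31+621)%997=712 -> [712]
  root=712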